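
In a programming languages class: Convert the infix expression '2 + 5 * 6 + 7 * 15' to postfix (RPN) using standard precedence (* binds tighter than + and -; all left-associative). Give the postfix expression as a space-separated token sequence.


Applying the shunting-yard algorithm:
  Operand 2 -> output
  Push '+' onto operator stack -> op-stack: [+]
  Operand 5 -> output
  Push '*' onto operator stack -> op-stack: [+, *]
  Operand 6 -> output
  See '+' (prec 1); top '*' (prec 2) >= it -> pop '*' to output
  See '+' (prec 1); top '+' (prec 1) >= it -> pop '+' to output
  Push '+' onto operator stack -> op-stack: [+]
  Operand 7 -> output
  Push '*' onto operator stack -> op-stack: [+, *]
  Operand 15 -> output
  End of input: pop '*' to output
  End of input: pop '+' to output
Postfix result: 2 5 6 * + 7 15 * +

2 5 6 * + 7 15 * +


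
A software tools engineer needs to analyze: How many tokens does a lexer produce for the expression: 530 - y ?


Scanning '530 - y'
Token 1: '530' -> integer_literal
Token 2: '-' -> operator
Token 3: 'y' -> identifier
Total tokens: 3

3


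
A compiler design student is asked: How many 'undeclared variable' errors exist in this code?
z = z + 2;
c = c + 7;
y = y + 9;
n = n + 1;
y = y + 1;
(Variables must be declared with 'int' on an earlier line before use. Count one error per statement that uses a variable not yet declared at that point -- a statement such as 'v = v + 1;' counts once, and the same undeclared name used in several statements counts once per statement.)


Scanning code line by line:
  Line 1: use 'z' -> ERROR (undeclared)
  Line 2: use 'c' -> ERROR (undeclared)
  Line 3: use 'y' -> ERROR (undeclared)
  Line 4: use 'n' -> ERROR (undeclared)
  Line 5: use 'y' -> ERROR (undeclared)
Total undeclared variable errors: 5

5


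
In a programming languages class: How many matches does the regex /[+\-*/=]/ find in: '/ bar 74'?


Pattern: /[+\-*/=]/ (operators)
Input: '/ bar 74'
Scanning for matches:
  Match 1: '/'
Total matches: 1

1


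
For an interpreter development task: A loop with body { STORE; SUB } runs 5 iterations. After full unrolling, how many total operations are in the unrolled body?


Loop body operations: STORE, SUB (2 ops per iteration)
Unrolling 5 iterations:
  Iteration 1: STORE, SUB (2 ops)
  Iteration 2: STORE, SUB (2 ops)
  Iteration 3: STORE, SUB (2 ops)
  Iteration 4: STORE, SUB (2 ops)
  Iteration 5: STORE, SUB (2 ops)
Total: 5 iterations * 2 ops/iter = 10 operations

10


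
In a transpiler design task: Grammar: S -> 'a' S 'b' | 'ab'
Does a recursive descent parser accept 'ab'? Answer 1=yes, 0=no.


Grammar accepts strings of the form a^n b^n (n >= 1)
Word: 'ab'
Counting: 1 a's and 1 b's
Check: 1 == 1? Yes
Derivation (S -> aSb applied 0 time(s), then S -> ab): S => ab
Accepted

1


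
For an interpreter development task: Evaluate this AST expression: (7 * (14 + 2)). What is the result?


Expression: (7 * (14 + 2))
Evaluating step by step:
  14 + 2 = 16
  7 * 16 = 112
Result: 112

112


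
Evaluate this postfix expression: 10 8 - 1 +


Processing tokens left to right:
Push 10, Push 8
Pop 10 and 8, compute 10 - 8 = 2, push 2
Push 1
Pop 2 and 1, compute 2 + 1 = 3, push 3
Stack result: 3

3


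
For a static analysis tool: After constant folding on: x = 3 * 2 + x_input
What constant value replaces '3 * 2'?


Identifying constant sub-expression:
  Original: x = 3 * 2 + x_input
  3 and 2 are both compile-time constants
  Evaluating: 3 * 2 = 6
  After folding: x = 6 + x_input

6


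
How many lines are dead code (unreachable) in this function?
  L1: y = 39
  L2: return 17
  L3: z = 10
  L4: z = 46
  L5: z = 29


Analyzing control flow:
  L1: reachable (before return)
  L2: reachable (return statement)
  L3: DEAD (after return at L2)
  L4: DEAD (after return at L2)
  L5: DEAD (after return at L2)
Return at L2, total lines = 5
Dead lines: L3 through L5
Count: 3

3


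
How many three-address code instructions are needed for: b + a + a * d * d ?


Expression: b + a + a * d * d
Generating three-address code (respecting * over +/- precedence):
  Instruction 1: t1 = a * d
  Instruction 2: t2 = t1 * d
  Instruction 3: t3 = b + a
  Instruction 4: t4 = t3 + t2
Total instructions: 4

4


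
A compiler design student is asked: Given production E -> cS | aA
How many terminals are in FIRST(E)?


Production: E -> cS | aA
Examining each alternative for leading terminals:
  E -> cS : first terminal = 'c'
  E -> aA : first terminal = 'a'
FIRST(E) = {a, c}
Count: 2

2


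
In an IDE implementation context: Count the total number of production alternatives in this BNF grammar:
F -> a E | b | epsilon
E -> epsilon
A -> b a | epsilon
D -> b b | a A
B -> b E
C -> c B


Counting alternatives per rule:
  F: 3 alternative(s)
  E: 1 alternative(s)
  A: 2 alternative(s)
  D: 2 alternative(s)
  B: 1 alternative(s)
  C: 1 alternative(s)
Sum: 3 + 1 + 2 + 2 + 1 + 1 = 10

10


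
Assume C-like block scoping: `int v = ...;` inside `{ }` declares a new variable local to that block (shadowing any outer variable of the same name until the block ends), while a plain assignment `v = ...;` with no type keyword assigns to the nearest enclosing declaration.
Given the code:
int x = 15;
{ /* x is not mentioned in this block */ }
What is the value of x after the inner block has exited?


Analyzing scoping rules:
Outer scope: declares x = 15
Inner block: x is neither redeclared nor assigned -> unchanged
After the block -> 15
Result: 15

15


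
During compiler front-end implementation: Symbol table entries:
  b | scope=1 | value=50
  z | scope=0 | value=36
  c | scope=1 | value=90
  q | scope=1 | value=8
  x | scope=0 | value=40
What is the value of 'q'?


Searching symbol table for 'q':
  b | scope=1 | value=50
  z | scope=0 | value=36
  c | scope=1 | value=90
  q | scope=1 | value=8 <- MATCH
  x | scope=0 | value=40
Found 'q' at scope 1 with value 8

8


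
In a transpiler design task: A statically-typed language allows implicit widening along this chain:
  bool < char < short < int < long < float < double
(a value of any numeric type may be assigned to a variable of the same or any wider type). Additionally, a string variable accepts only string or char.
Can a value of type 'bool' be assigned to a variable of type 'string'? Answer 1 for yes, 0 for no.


Target variable type: string
Source value type: bool
Rule: string accepts only {string, char}
  source 'bool' in {string, char}? No
Result: 0

0


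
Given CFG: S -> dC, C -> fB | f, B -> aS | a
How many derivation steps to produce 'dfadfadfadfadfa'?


Grammar: S -> dC, C -> fB | f, B -> aS | a
Deriving 'dfadfadfadfadfa':
Step 1: S -> dC => dC
Step 2: C -> fB => dfB
Step 3: B -> aS => dfaS
Step 4: S -> dC => dfadC
Step 5: C -> fB => dfadfB
Step 6: B -> aS => dfadfaS
Step 7: S -> dC => dfadfadC
Step 8: C -> fB => dfadfadfB
Step 9: B -> aS => dfadfadfaS
Step 10: S -> dC => dfadfadfadC
Step 11: C -> fB => dfadfadfadfB
Step 12: B -> aS => dfadfadfadfaS
Step 13: S -> dC => dfadfadfadfadC
Step 14: C -> fB => dfadfadfadfadfB
Step 15: B -> a => dfadfadfadfadfa
Total derivation steps: 15

15


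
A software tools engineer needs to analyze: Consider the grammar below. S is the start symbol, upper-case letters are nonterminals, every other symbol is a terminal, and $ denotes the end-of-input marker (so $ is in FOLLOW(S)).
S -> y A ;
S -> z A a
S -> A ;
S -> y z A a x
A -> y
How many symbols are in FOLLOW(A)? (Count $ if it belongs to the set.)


S is the start symbol and does not occur in any rule body, so FOLLOW(S) = {$}.
Examining every occurrence of A in a rule body:
  S -> y A ; : A is followed by terminal ';' -> add ';'
  S -> z A a : A is followed by terminal 'a' -> add 'a'
  S -> A ; : A is followed by terminal ';' -> add ';' (already in the set)
  S -> y z A a x : A is followed by terminal 'a' -> add 'a' (already in the set)
  A -> y : A does not occur in the body -> contributes nothing
FOLLOW(A) = {;, a}
Count: 2

2


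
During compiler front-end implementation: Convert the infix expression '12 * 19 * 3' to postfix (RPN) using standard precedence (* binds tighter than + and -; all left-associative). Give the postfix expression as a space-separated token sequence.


Applying the shunting-yard algorithm:
  Operand 12 -> output
  Push '*' onto operator stack -> op-stack: [*]
  Operand 19 -> output
  See '*' (prec 2); top '*' (prec 2) >= it -> pop '*' to output
  Push '*' onto operator stack -> op-stack: [*]
  Operand 3 -> output
  End of input: pop '*' to output
Postfix result: 12 19 * 3 *

12 19 * 3 *


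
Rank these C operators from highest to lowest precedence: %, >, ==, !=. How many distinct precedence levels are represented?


Looking up precedence for each operator:
  % -> precedence 6
  > -> precedence 4
  == -> precedence 3
  != -> precedence 3
Sorted highest to lowest: %, >, ==, !=
Distinct precedence values: [6, 4, 3]
Number of distinct levels: 3

3


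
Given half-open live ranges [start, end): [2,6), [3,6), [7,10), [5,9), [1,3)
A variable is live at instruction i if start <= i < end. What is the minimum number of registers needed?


Live ranges:
  Var0: [2, 6)
  Var1: [3, 6)
  Var2: [7, 10)
  Var3: [5, 9)
  Var4: [1, 3)
Sweep-line events (position, delta, active):
  pos=1 start -> active=1
  pos=2 start -> active=2
  pos=3 end -> active=1
  pos=3 start -> active=2
  pos=5 start -> active=3
  pos=6 end -> active=2
  pos=6 end -> active=1
  pos=7 start -> active=2
  pos=9 end -> active=1
  pos=10 end -> active=0
Maximum simultaneous active: 3
Minimum registers needed: 3

3


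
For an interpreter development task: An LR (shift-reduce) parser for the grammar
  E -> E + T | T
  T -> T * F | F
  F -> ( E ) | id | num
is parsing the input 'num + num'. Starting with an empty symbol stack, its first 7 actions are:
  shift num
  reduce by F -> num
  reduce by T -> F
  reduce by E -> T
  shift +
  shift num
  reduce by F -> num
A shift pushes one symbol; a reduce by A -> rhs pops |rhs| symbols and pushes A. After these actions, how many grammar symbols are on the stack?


Tracking the symbol stack through each action:
  Action 1: shift 'num' : push -> stack = [num] (size 1)
  Action 2: reduce by F -> num : pop 1, push F -> stack = [F] (size 1)
  Action 3: reduce by T -> F : pop 1, push T -> stack = [T] (size 1)
  Action 4: reduce by E -> T : pop 1, push E -> stack = [E] (size 1)
  Action 5: shift '+' : push -> stack = [E, +] (size 2)
  Action 6: shift 'num' : push -> stack = [E, +, num] (size 3)
  Action 7: reduce by F -> num : pop 1, push F -> stack = [E, +, F] (size 3)
Final stack size: 3

3


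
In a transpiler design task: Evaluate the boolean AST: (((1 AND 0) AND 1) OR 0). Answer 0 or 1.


Step 1: Evaluate inner node
  1 AND 0 = 0
Step 2: Evaluate next node
  0 AND 1 = 0
Step 3: Evaluate root node
  0 OR 0 = 0

0


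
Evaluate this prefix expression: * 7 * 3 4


Parsing prefix expression: * 7 * 3 4
Step 1: Innermost operation '* 3 4'
  3 * 4 = 12
Step 2: Outer operation '* 7 [12]'
  7 * 12 = 84

84


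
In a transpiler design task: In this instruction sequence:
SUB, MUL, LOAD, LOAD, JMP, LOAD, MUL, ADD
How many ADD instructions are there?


Scanning instruction sequence for ADD:
  Position 1: SUB
  Position 2: MUL
  Position 3: LOAD
  Position 4: LOAD
  Position 5: JMP
  Position 6: LOAD
  Position 7: MUL
  Position 8: ADD <- MATCH
Matches at positions: [8]
Total ADD count: 1

1


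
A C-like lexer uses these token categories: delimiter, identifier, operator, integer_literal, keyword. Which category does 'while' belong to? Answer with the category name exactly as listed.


Token: 'while'
Checking categories:
  identifier: no
  integer_literal: no
  operator: no
  keyword: YES
  delimiter: no
Category: keyword

keyword


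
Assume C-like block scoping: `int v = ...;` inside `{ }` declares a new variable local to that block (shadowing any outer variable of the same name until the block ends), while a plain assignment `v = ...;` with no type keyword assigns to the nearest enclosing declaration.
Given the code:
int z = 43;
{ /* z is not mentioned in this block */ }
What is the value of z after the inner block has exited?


Analyzing scoping rules:
Outer scope: declares z = 43
Inner block: z is neither redeclared nor assigned -> unchanged
After the block -> 43
Result: 43

43


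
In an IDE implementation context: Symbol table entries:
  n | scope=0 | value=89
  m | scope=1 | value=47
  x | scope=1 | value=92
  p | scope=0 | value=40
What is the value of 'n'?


Searching symbol table for 'n':
  n | scope=0 | value=89 <- MATCH
  m | scope=1 | value=47
  x | scope=1 | value=92
  p | scope=0 | value=40
Found 'n' at scope 0 with value 89

89


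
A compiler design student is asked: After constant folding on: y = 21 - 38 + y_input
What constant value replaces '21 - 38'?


Identifying constant sub-expression:
  Original: y = 21 - 38 + y_input
  21 and 38 are both compile-time constants
  Evaluating: 21 - 38 = -17
  After folding: y = -17 + y_input

-17


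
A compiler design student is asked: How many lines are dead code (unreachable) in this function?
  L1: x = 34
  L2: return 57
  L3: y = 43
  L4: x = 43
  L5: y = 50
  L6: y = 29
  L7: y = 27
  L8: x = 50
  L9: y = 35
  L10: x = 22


Analyzing control flow:
  L1: reachable (before return)
  L2: reachable (return statement)
  L3: DEAD (after return at L2)
  L4: DEAD (after return at L2)
  L5: DEAD (after return at L2)
  L6: DEAD (after return at L2)
  L7: DEAD (after return at L2)
  L8: DEAD (after return at L2)
  L9: DEAD (after return at L2)
  L10: DEAD (after return at L2)
Return at L2, total lines = 10
Dead lines: L3 through L10
Count: 8

8


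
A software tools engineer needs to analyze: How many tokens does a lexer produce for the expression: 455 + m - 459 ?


Scanning '455 + m - 459'
Token 1: '455' -> integer_literal
Token 2: '+' -> operator
Token 3: 'm' -> identifier
Token 4: '-' -> operator
Token 5: '459' -> integer_literal
Total tokens: 5

5


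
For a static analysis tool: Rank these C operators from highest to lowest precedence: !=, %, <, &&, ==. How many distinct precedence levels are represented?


Looking up precedence for each operator:
  != -> precedence 3
  % -> precedence 6
  < -> precedence 4
  && -> precedence 2
  == -> precedence 3
Sorted highest to lowest: %, <, !=, ==, &&
Distinct precedence values: [6, 4, 3, 2]
Number of distinct levels: 4

4


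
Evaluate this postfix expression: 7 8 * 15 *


Processing tokens left to right:
Push 7, Push 8
Pop 7 and 8, compute 7 * 8 = 56, push 56
Push 15
Pop 56 and 15, compute 56 * 15 = 840, push 840
Stack result: 840

840


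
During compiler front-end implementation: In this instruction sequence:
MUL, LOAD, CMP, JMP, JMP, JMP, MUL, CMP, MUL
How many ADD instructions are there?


Scanning instruction sequence for ADD:
  Position 1: MUL
  Position 2: LOAD
  Position 3: CMP
  Position 4: JMP
  Position 5: JMP
  Position 6: JMP
  Position 7: MUL
  Position 8: CMP
  Position 9: MUL
Matches at positions: []
Total ADD count: 0

0


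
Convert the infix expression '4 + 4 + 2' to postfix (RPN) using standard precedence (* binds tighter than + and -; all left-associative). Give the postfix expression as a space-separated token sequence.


Applying the shunting-yard algorithm:
  Operand 4 -> output
  Push '+' onto operator stack -> op-stack: [+]
  Operand 4 -> output
  See '+' (prec 1); top '+' (prec 1) >= it -> pop '+' to output
  Push '+' onto operator stack -> op-stack: [+]
  Operand 2 -> output
  End of input: pop '+' to output
Postfix result: 4 4 + 2 +

4 4 + 2 +


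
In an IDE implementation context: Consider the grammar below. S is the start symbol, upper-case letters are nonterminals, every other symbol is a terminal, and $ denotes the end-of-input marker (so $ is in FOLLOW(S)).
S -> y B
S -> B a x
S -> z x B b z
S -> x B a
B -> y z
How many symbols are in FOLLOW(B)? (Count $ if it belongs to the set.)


S is the start symbol and does not occur in any rule body, so FOLLOW(S) = {$}.
Examining every occurrence of B in a rule body:
  S -> y B : B is at the right end -> add FOLLOW(S) = {$}
  S -> B a x : B is followed by terminal 'a' -> add 'a'
  S -> z x B b z : B is followed by terminal 'b' -> add 'b'
  S -> x B a : B is followed by terminal 'a' -> add 'a' (already in the set)
  B -> y z : B does not occur in the body -> contributes nothing
FOLLOW(B) = {a, b, $}
Count: 3

3


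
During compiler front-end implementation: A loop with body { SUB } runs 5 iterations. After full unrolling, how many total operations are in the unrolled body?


Loop body operations: SUB (1 op per iteration)
Unrolling 5 iterations:
  Iteration 1: SUB (1 ops)
  Iteration 2: SUB (1 ops)
  Iteration 3: SUB (1 ops)
  Iteration 4: SUB (1 ops)
  Iteration 5: SUB (1 ops)
Total: 5 iterations * 1 ops/iter = 5 operations

5


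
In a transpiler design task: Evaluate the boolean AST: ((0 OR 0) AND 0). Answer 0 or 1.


Step 1: Evaluate inner node
  0 OR 0 = 0
Step 2: Evaluate root node
  0 AND 0 = 0

0


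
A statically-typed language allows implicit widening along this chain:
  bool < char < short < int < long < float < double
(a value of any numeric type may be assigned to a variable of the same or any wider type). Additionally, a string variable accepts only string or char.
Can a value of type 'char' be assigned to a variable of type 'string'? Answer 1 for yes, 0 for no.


Target variable type: string
Source value type: char
Rule: string accepts only {string, char}
  source 'char' in {string, char}? Yes
Result: 1

1


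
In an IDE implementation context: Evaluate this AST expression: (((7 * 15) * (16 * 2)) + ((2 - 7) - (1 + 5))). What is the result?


Expression: (((7 * 15) * (16 * 2)) + ((2 - 7) - (1 + 5)))
Evaluating step by step:
  7 * 15 = 105
  16 * 2 = 32
  105 * 32 = 3360
  2 - 7 = -5
  1 + 5 = 6
  -5 - 6 = -11
  3360 + -11 = 3349
Result: 3349

3349


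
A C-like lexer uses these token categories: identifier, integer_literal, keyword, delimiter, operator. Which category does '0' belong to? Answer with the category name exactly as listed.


Token: '0'
Checking categories:
  identifier: no
  integer_literal: YES
  operator: no
  keyword: no
  delimiter: no
Category: integer_literal

integer_literal


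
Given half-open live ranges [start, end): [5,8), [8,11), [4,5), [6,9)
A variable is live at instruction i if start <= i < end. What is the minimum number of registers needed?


Live ranges:
  Var0: [5, 8)
  Var1: [8, 11)
  Var2: [4, 5)
  Var3: [6, 9)
Sweep-line events (position, delta, active):
  pos=4 start -> active=1
  pos=5 end -> active=0
  pos=5 start -> active=1
  pos=6 start -> active=2
  pos=8 end -> active=1
  pos=8 start -> active=2
  pos=9 end -> active=1
  pos=11 end -> active=0
Maximum simultaneous active: 2
Minimum registers needed: 2

2


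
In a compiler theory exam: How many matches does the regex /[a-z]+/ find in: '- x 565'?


Pattern: /[a-z]+/ (identifiers)
Input: '- x 565'
Scanning for matches:
  Match 1: 'x'
Total matches: 1

1


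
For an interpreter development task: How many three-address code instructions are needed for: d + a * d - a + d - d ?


Expression: d + a * d - a + d - d
Generating three-address code (respecting * over +/- precedence):
  Instruction 1: t1 = a * d
  Instruction 2: t2 = d + t1
  Instruction 3: t3 = t2 - a
  Instruction 4: t4 = t3 + d
  Instruction 5: t5 = t4 - d
Total instructions: 5

5


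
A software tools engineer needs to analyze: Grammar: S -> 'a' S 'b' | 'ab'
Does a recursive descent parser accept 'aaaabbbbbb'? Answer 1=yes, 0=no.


Grammar accepts strings of the form a^n b^n (n >= 1)
Word: 'aaaabbbbbb'
Counting: 4 a's and 6 b's
Check: 4 == 6? No
Mismatch: a-count != b-count
Rejected

0


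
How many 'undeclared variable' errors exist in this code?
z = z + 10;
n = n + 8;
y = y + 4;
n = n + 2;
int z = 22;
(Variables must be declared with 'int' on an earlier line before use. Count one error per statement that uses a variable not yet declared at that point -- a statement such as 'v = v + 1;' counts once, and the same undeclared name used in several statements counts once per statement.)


Scanning code line by line:
  Line 1: use 'z' -> ERROR (undeclared)
  Line 2: use 'n' -> ERROR (undeclared)
  Line 3: use 'y' -> ERROR (undeclared)
  Line 4: use 'n' -> ERROR (undeclared)
  Line 5: declare 'z' -> declared = ['z']
Total undeclared variable errors: 4

4


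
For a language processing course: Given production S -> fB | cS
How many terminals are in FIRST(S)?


Production: S -> fB | cS
Examining each alternative for leading terminals:
  S -> fB : first terminal = 'f'
  S -> cS : first terminal = 'c'
FIRST(S) = {c, f}
Count: 2

2


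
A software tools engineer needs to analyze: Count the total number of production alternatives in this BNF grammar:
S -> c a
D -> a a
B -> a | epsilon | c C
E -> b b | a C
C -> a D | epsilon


Counting alternatives per rule:
  S: 1 alternative(s)
  D: 1 alternative(s)
  B: 3 alternative(s)
  E: 2 alternative(s)
  C: 2 alternative(s)
Sum: 1 + 1 + 3 + 2 + 2 = 9

9


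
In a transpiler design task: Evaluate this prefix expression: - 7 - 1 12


Parsing prefix expression: - 7 - 1 12
Step 1: Innermost operation '- 1 12'
  1 - 12 = -11
Step 2: Outer operation '- 7 [-11]'
  7 - -11 = 18

18


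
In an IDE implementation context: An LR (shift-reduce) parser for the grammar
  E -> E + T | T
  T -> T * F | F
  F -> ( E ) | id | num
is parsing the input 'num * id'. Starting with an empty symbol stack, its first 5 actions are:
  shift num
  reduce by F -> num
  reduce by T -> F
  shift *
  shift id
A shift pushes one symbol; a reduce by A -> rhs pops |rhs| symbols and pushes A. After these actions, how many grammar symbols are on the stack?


Tracking the symbol stack through each action:
  Action 1: shift 'num' : push -> stack = [num] (size 1)
  Action 2: reduce by F -> num : pop 1, push F -> stack = [F] (size 1)
  Action 3: reduce by T -> F : pop 1, push T -> stack = [T] (size 1)
  Action 4: shift '*' : push -> stack = [T, *] (size 2)
  Action 5: shift 'id' : push -> stack = [T, *, id] (size 3)
Final stack size: 3

3


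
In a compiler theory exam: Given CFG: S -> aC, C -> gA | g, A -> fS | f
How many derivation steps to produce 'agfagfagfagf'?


Grammar: S -> aC, C -> gA | g, A -> fS | f
Deriving 'agfagfagfagf':
Step 1: S -> aC => aC
Step 2: C -> gA => agA
Step 3: A -> fS => agfS
Step 4: S -> aC => agfaC
Step 5: C -> gA => agfagA
Step 6: A -> fS => agfagfS
Step 7: S -> aC => agfagfaC
Step 8: C -> gA => agfagfagA
Step 9: A -> fS => agfagfagfS
Step 10: S -> aC => agfagfagfaC
Step 11: C -> gA => agfagfagfagA
Step 12: A -> f => agfagfagfagf
Total derivation steps: 12

12


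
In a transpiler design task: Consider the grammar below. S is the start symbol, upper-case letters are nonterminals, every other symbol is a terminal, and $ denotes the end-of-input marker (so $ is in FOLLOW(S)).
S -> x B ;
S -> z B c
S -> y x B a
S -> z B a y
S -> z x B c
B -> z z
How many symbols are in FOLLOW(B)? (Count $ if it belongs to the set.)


S is the start symbol and does not occur in any rule body, so FOLLOW(S) = {$}.
Examining every occurrence of B in a rule body:
  S -> x B ; : B is followed by terminal ';' -> add ';'
  S -> z B c : B is followed by terminal 'c' -> add 'c'
  S -> y x B a : B is followed by terminal 'a' -> add 'a'
  S -> z B a y : B is followed by terminal 'a' -> add 'a' (already in the set)
  S -> z x B c : B is followed by terminal 'c' -> add 'c' (already in the set)
  B -> z z : B does not occur in the body -> contributes nothing
FOLLOW(B) = {;, a, c}
Count: 3

3


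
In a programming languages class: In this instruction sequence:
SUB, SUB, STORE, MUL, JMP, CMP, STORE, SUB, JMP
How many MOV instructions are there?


Scanning instruction sequence for MOV:
  Position 1: SUB
  Position 2: SUB
  Position 3: STORE
  Position 4: MUL
  Position 5: JMP
  Position 6: CMP
  Position 7: STORE
  Position 8: SUB
  Position 9: JMP
Matches at positions: []
Total MOV count: 0

0


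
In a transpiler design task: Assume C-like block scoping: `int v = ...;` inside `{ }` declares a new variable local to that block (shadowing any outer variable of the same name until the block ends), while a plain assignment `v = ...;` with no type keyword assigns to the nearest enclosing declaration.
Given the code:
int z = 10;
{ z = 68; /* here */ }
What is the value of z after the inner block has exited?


Analyzing scoping rules:
Outer scope: declares z = 10
Inner block: 'z = 68;' has no type keyword, so it is an assignment to the outer z (no shadowing)
The assignment changed the outer variable itself, so the new value persists after the block -> 68
Result: 68

68


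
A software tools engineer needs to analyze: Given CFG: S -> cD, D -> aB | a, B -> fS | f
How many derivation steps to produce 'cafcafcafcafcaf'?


Grammar: S -> cD, D -> aB | a, B -> fS | f
Deriving 'cafcafcafcafcaf':
Step 1: S -> cD => cD
Step 2: D -> aB => caB
Step 3: B -> fS => cafS
Step 4: S -> cD => cafcD
Step 5: D -> aB => cafcaB
Step 6: B -> fS => cafcafS
Step 7: S -> cD => cafcafcD
Step 8: D -> aB => cafcafcaB
Step 9: B -> fS => cafcafcafS
Step 10: S -> cD => cafcafcafcD
Step 11: D -> aB => cafcafcafcaB
Step 12: B -> fS => cafcafcafcafS
Step 13: S -> cD => cafcafcafcafcD
Step 14: D -> aB => cafcafcafcafcaB
Step 15: B -> f => cafcafcafcafcaf
Total derivation steps: 15

15


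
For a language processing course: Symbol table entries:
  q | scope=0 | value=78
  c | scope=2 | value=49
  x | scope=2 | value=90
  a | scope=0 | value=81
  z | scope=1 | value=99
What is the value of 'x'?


Searching symbol table for 'x':
  q | scope=0 | value=78
  c | scope=2 | value=49
  x | scope=2 | value=90 <- MATCH
  a | scope=0 | value=81
  z | scope=1 | value=99
Found 'x' at scope 2 with value 90

90


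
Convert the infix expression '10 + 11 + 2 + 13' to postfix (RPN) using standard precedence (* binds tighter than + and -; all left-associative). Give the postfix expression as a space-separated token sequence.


Applying the shunting-yard algorithm:
  Operand 10 -> output
  Push '+' onto operator stack -> op-stack: [+]
  Operand 11 -> output
  See '+' (prec 1); top '+' (prec 1) >= it -> pop '+' to output
  Push '+' onto operator stack -> op-stack: [+]
  Operand 2 -> output
  See '+' (prec 1); top '+' (prec 1) >= it -> pop '+' to output
  Push '+' onto operator stack -> op-stack: [+]
  Operand 13 -> output
  End of input: pop '+' to output
Postfix result: 10 11 + 2 + 13 +

10 11 + 2 + 13 +


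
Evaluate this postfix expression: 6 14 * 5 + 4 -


Processing tokens left to right:
Push 6, Push 14
Pop 6 and 14, compute 6 * 14 = 84, push 84
Push 5
Pop 84 and 5, compute 84 + 5 = 89, push 89
Push 4
Pop 89 and 4, compute 89 - 4 = 85, push 85
Stack result: 85

85


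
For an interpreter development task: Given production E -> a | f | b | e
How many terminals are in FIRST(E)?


Production: E -> a | f | b | e
Examining each alternative for leading terminals:
  E -> a : first terminal = 'a'
  E -> f : first terminal = 'f'
  E -> b : first terminal = 'b'
  E -> e : first terminal = 'e'
FIRST(E) = {a, b, e, f}
Count: 4

4


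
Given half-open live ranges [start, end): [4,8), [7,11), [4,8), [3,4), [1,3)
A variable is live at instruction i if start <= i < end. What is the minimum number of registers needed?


Live ranges:
  Var0: [4, 8)
  Var1: [7, 11)
  Var2: [4, 8)
  Var3: [3, 4)
  Var4: [1, 3)
Sweep-line events (position, delta, active):
  pos=1 start -> active=1
  pos=3 end -> active=0
  pos=3 start -> active=1
  pos=4 end -> active=0
  pos=4 start -> active=1
  pos=4 start -> active=2
  pos=7 start -> active=3
  pos=8 end -> active=2
  pos=8 end -> active=1
  pos=11 end -> active=0
Maximum simultaneous active: 3
Minimum registers needed: 3

3


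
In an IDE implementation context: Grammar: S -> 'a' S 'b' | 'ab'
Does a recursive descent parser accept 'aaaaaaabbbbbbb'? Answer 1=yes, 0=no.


Grammar accepts strings of the form a^n b^n (n >= 1)
Word: 'aaaaaaabbbbbbb'
Counting: 7 a's and 7 b's
Check: 7 == 7? Yes
Derivation (S -> aSb applied 6 time(s), then S -> ab): S => aSb => aaSbb => aaaSbbb => aaaaSbbbb => aaaaaSbbbbb => aaaaaaSbbbbbb => aaaaaaabbbbbbb
Accepted

1


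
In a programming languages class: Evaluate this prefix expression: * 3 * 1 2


Parsing prefix expression: * 3 * 1 2
Step 1: Innermost operation '* 1 2'
  1 * 2 = 2
Step 2: Outer operation '* 3 [2]'
  3 * 2 = 6

6


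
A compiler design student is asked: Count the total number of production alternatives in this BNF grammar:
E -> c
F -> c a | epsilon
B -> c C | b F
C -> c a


Counting alternatives per rule:
  E: 1 alternative(s)
  F: 2 alternative(s)
  B: 2 alternative(s)
  C: 1 alternative(s)
Sum: 1 + 2 + 2 + 1 = 6

6


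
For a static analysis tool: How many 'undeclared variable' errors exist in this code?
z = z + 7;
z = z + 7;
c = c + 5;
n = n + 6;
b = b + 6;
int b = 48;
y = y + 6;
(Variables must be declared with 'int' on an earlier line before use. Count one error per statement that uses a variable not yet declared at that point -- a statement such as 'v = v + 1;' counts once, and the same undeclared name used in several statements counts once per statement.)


Scanning code line by line:
  Line 1: use 'z' -> ERROR (undeclared)
  Line 2: use 'z' -> ERROR (undeclared)
  Line 3: use 'c' -> ERROR (undeclared)
  Line 4: use 'n' -> ERROR (undeclared)
  Line 5: use 'b' -> ERROR (undeclared)
  Line 6: declare 'b' -> declared = ['b']
  Line 7: use 'y' -> ERROR (undeclared)
Total undeclared variable errors: 6

6


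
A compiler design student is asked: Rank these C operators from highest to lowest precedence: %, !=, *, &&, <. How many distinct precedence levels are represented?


Looking up precedence for each operator:
  % -> precedence 6
  != -> precedence 3
  * -> precedence 6
  && -> precedence 2
  < -> precedence 4
Sorted highest to lowest: %, *, <, !=, &&
Distinct precedence values: [6, 4, 3, 2]
Number of distinct levels: 4

4


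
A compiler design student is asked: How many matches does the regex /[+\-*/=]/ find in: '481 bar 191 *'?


Pattern: /[+\-*/=]/ (operators)
Input: '481 bar 191 *'
Scanning for matches:
  Match 1: '*'
Total matches: 1

1


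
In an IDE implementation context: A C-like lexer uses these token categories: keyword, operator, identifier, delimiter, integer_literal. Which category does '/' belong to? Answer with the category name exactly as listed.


Token: '/'
Checking categories:
  identifier: no
  integer_literal: no
  operator: YES
  keyword: no
  delimiter: no
Category: operator

operator


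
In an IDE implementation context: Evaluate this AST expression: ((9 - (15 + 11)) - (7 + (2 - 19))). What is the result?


Expression: ((9 - (15 + 11)) - (7 + (2 - 19)))
Evaluating step by step:
  15 + 11 = 26
  9 - 26 = -17
  2 - 19 = -17
  7 + -17 = -10
  -17 - -10 = -7
Result: -7

-7


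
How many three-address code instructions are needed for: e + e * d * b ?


Expression: e + e * d * b
Generating three-address code (respecting * over +/- precedence):
  Instruction 1: t1 = e * d
  Instruction 2: t2 = t1 * b
  Instruction 3: t3 = e + t2
Total instructions: 3

3


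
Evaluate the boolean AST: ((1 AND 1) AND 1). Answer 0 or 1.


Step 1: Evaluate inner node
  1 AND 1 = 1
Step 2: Evaluate root node
  1 AND 1 = 1

1


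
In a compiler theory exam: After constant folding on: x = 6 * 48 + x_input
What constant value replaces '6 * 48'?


Identifying constant sub-expression:
  Original: x = 6 * 48 + x_input
  6 and 48 are both compile-time constants
  Evaluating: 6 * 48 = 288
  After folding: x = 288 + x_input

288


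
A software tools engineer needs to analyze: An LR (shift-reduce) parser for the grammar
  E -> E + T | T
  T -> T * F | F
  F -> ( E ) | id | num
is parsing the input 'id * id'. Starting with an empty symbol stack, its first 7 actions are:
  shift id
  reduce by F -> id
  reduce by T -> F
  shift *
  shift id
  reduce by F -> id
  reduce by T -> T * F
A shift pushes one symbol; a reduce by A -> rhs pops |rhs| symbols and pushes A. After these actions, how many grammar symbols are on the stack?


Tracking the symbol stack through each action:
  Action 1: shift 'id' : push -> stack = [id] (size 1)
  Action 2: reduce by F -> id : pop 1, push F -> stack = [F] (size 1)
  Action 3: reduce by T -> F : pop 1, push T -> stack = [T] (size 1)
  Action 4: shift '*' : push -> stack = [T, *] (size 2)
  Action 5: shift 'id' : push -> stack = [T, *, id] (size 3)
  Action 6: reduce by F -> id : pop 1, push F -> stack = [T, *, F] (size 3)
  Action 7: reduce by T -> T * F : pop 3, push T -> stack = [T] (size 1)
Final stack size: 1

1


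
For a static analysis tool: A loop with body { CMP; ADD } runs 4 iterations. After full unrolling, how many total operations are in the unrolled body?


Loop body operations: CMP, ADD (2 ops per iteration)
Unrolling 4 iterations:
  Iteration 1: CMP, ADD (2 ops)
  Iteration 2: CMP, ADD (2 ops)
  Iteration 3: CMP, ADD (2 ops)
  Iteration 4: CMP, ADD (2 ops)
Total: 4 iterations * 2 ops/iter = 8 operations

8


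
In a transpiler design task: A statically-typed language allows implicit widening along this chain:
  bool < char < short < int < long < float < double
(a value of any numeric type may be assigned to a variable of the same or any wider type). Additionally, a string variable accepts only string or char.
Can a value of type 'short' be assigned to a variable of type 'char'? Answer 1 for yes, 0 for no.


Target variable type: char
Source value type: short
Numeric ranks: short=2, char=1
Widening allowed iff rank(source) <= rank(target): 2 <= 1? No
Result: 0

0


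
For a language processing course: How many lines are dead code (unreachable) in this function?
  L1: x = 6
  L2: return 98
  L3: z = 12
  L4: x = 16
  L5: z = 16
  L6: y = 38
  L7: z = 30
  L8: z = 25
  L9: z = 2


Analyzing control flow:
  L1: reachable (before return)
  L2: reachable (return statement)
  L3: DEAD (after return at L2)
  L4: DEAD (after return at L2)
  L5: DEAD (after return at L2)
  L6: DEAD (after return at L2)
  L7: DEAD (after return at L2)
  L8: DEAD (after return at L2)
  L9: DEAD (after return at L2)
Return at L2, total lines = 9
Dead lines: L3 through L9
Count: 7

7


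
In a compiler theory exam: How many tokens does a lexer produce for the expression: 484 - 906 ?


Scanning '484 - 906'
Token 1: '484' -> integer_literal
Token 2: '-' -> operator
Token 3: '906' -> integer_literal
Total tokens: 3

3


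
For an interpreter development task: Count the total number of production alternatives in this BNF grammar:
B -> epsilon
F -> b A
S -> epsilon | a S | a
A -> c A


Counting alternatives per rule:
  B: 1 alternative(s)
  F: 1 alternative(s)
  S: 3 alternative(s)
  A: 1 alternative(s)
Sum: 1 + 1 + 3 + 1 = 6

6


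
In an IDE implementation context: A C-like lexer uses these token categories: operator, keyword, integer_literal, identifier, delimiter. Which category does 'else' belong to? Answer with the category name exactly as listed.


Token: 'else'
Checking categories:
  identifier: no
  integer_literal: no
  operator: no
  keyword: YES
  delimiter: no
Category: keyword

keyword


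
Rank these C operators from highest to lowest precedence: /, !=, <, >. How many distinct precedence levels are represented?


Looking up precedence for each operator:
  / -> precedence 6
  != -> precedence 3
  < -> precedence 4
  > -> precedence 4
Sorted highest to lowest: /, <, >, !=
Distinct precedence values: [6, 4, 3]
Number of distinct levels: 3

3


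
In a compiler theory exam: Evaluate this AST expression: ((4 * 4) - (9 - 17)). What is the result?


Expression: ((4 * 4) - (9 - 17))
Evaluating step by step:
  4 * 4 = 16
  9 - 17 = -8
  16 - -8 = 24
Result: 24

24


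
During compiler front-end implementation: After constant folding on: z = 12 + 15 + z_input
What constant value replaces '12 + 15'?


Identifying constant sub-expression:
  Original: z = 12 + 15 + z_input
  12 and 15 are both compile-time constants
  Evaluating: 12 + 15 = 27
  After folding: z = 27 + z_input

27


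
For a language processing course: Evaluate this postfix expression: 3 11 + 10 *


Processing tokens left to right:
Push 3, Push 11
Pop 3 and 11, compute 3 + 11 = 14, push 14
Push 10
Pop 14 and 10, compute 14 * 10 = 140, push 140
Stack result: 140

140


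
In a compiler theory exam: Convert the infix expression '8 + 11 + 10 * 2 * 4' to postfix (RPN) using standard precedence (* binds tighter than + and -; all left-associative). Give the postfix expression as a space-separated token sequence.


Applying the shunting-yard algorithm:
  Operand 8 -> output
  Push '+' onto operator stack -> op-stack: [+]
  Operand 11 -> output
  See '+' (prec 1); top '+' (prec 1) >= it -> pop '+' to output
  Push '+' onto operator stack -> op-stack: [+]
  Operand 10 -> output
  Push '*' onto operator stack -> op-stack: [+, *]
  Operand 2 -> output
  See '*' (prec 2); top '*' (prec 2) >= it -> pop '*' to output
  Push '*' onto operator stack -> op-stack: [+, *]
  Operand 4 -> output
  End of input: pop '*' to output
  End of input: pop '+' to output
Postfix result: 8 11 + 10 2 * 4 * +

8 11 + 10 2 * 4 * +


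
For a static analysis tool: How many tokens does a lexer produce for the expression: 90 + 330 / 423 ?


Scanning '90 + 330 / 423'
Token 1: '90' -> integer_literal
Token 2: '+' -> operator
Token 3: '330' -> integer_literal
Token 4: '/' -> operator
Token 5: '423' -> integer_literal
Total tokens: 5

5


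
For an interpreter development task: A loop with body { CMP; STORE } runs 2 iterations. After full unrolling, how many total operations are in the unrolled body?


Loop body operations: CMP, STORE (2 ops per iteration)
Unrolling 2 iterations:
  Iteration 1: CMP, STORE (2 ops)
  Iteration 2: CMP, STORE (2 ops)
Total: 2 iterations * 2 ops/iter = 4 operations

4


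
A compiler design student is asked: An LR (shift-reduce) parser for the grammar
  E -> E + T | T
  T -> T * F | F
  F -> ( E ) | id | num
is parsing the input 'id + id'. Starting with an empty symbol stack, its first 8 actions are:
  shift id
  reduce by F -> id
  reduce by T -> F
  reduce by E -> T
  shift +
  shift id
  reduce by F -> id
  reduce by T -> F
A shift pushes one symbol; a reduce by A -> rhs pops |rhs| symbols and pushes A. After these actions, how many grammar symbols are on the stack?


Tracking the symbol stack through each action:
  Action 1: shift 'id' : push -> stack = [id] (size 1)
  Action 2: reduce by F -> id : pop 1, push F -> stack = [F] (size 1)
  Action 3: reduce by T -> F : pop 1, push T -> stack = [T] (size 1)
  Action 4: reduce by E -> T : pop 1, push E -> stack = [E] (size 1)
  Action 5: shift '+' : push -> stack = [E, +] (size 2)
  Action 6: shift 'id' : push -> stack = [E, +, id] (size 3)
  Action 7: reduce by F -> id : pop 1, push F -> stack = [E, +, F] (size 3)
  Action 8: reduce by T -> F : pop 1, push T -> stack = [E, +, T] (size 3)
Final stack size: 3

3


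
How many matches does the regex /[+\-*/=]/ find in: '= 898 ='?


Pattern: /[+\-*/=]/ (operators)
Input: '= 898 ='
Scanning for matches:
  Match 1: '='
  Match 2: '='
Total matches: 2

2


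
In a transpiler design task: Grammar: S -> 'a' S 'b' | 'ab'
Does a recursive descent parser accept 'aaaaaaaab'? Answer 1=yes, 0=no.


Grammar accepts strings of the form a^n b^n (n >= 1)
Word: 'aaaaaaaab'
Counting: 8 a's and 1 b's
Check: 8 == 1? No
Mismatch: a-count != b-count
Rejected

0


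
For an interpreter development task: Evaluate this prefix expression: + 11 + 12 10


Parsing prefix expression: + 11 + 12 10
Step 1: Innermost operation '+ 12 10'
  12 + 10 = 22
Step 2: Outer operation '+ 11 [22]'
  11 + 22 = 33

33


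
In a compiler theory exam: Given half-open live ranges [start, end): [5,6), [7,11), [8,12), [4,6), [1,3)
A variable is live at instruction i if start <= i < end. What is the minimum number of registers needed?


Live ranges:
  Var0: [5, 6)
  Var1: [7, 11)
  Var2: [8, 12)
  Var3: [4, 6)
  Var4: [1, 3)
Sweep-line events (position, delta, active):
  pos=1 start -> active=1
  pos=3 end -> active=0
  pos=4 start -> active=1
  pos=5 start -> active=2
  pos=6 end -> active=1
  pos=6 end -> active=0
  pos=7 start -> active=1
  pos=8 start -> active=2
  pos=11 end -> active=1
  pos=12 end -> active=0
Maximum simultaneous active: 2
Minimum registers needed: 2

2
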